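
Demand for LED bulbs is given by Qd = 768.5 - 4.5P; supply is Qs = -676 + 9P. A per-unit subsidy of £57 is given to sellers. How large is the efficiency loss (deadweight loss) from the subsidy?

Pre-subsidy: 768.5 - 4.5P = -676 + 9P gives P* = 107, Q* = 287.
With the subsidy, sellers receive Ps = Pb + 57 for each unit, where Pb is the price buyers pay.
Supply in terms of Pb becomes Qs = -676 + 9(Pb + 57) = -163 + 9Pb. Setting this equal to demand: 768.5 - 4.5Pb = -163 + 9Pb, so Pb = 69.
Sellers receive Ps = 69 + 57 = 126; Q' = 768.5 − 4.5·69 = 458.
The subsidy expands output by 458 − 287 = 171 past the efficient level; on those units the gap between marginal cost and willingness to pay runs from 0 up to 57.
DWL = ½ × 57 × 171 = 4873.5.

Deadweight loss = £4873.5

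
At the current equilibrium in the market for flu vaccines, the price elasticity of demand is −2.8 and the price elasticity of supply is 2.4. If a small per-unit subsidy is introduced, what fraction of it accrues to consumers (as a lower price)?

For a small subsidy around the equilibrium, the benefit split depends on the relative slopes, which at a point are proportional to the elasticities.
Buyer share = εs/(εs + |εd|) = 2.4/(2.4 + 2.8) = 6/13; seller share = |εd|/(εs + |εd|) = 7/13.

Consumer share = 6/13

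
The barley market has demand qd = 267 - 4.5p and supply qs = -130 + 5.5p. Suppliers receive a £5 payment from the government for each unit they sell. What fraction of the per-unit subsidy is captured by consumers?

Pre-subsidy: 267 - 4.5p = -130 + 5.5p gives p* = 39.7, q* = 88.35.
With the subsidy, sellers receive ps = pb + 5 for each unit, where pb is the price buyers pay.
Supply in terms of pb becomes qs = -130 + 5.5(pb + 5) = -102.5 + 5.5pb. Setting this equal to demand: 267 - 4.5pb = -102.5 + 5.5pb, so pb = 36.95.
Sellers receive ps = 36.95 + 5 = 41.95; q' = 267 − 4.5·36.95 = 100.725.
Buyers' price falls by p* − pb = 39.7 − 36.95 = 2.75; sellers' price rises by ps − p* = 41.95 − 39.7 = 2.25.
So consumers capture 2.75/5 = 0.55 of each unit of subsidy.

Consumer share = 0.55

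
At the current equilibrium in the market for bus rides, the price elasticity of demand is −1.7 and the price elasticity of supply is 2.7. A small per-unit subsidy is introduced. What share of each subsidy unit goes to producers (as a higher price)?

For a small subsidy around the equilibrium, the benefit split depends on the relative slopes, which at a point are proportional to the elasticities.
Buyer share = εs/(εs + |εd|) = 2.7/(2.7 + 1.7) = 27/44; seller share = |εd|/(εs + |εd|) = 17/44.
So producers capture 17/44 of the subsidy.

Producer share = 17/44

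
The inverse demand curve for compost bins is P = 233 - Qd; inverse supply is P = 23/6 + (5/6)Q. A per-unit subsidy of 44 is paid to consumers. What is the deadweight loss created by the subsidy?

Pre-subsidy: 233 - Q = 23/6 + (5/6)Q gives Q* = 125 and P* = 108.
With the rebate, buyers effectively pay Pb = Ps − 44, where Ps is the price sellers receive.
On the curves, Pb = 233 - Q and Ps = 23/6 + (5/6)Q; the wedge Ps − Pb = 44 gives 23/6 + (5/6)Q − (233 - Q) = 44, so Q' = 149.
Then Pb = 233 − 1·149 = 84 and Ps = 23/6 + (5/6)·149 = 128.
The subsidy expands output by 149 − 125 = 24 past the efficient level; on those units the gap between marginal cost and willingness to pay runs from 0 up to 44.
DWL = ½ × 44 × 24 = 528.

Deadweight loss = 528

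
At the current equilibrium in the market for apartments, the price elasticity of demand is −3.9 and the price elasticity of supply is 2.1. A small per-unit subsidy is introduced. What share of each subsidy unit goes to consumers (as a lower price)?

Consumer share = 0.35

For a small subsidy around the equilibrium, the benefit split depends on the relative slopes, which at a point are proportional to the elasticities.
Buyer share = εs/(εs + |εd|) = 2.1/(2.1 + 3.9) = 0.35; seller share = |εd|/(εs + |εd|) = 0.65.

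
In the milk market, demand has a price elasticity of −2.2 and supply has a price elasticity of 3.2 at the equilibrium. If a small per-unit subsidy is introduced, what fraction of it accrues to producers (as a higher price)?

Producer share = 11/27

For a small subsidy around the equilibrium, the benefit split depends on the relative slopes, which at a point are proportional to the elasticities.
Buyer share = εs/(εs + |εd|) = 3.2/(3.2 + 2.2) = 16/27; seller share = |εd|/(εs + |εd|) = 11/27.
So producers capture 11/27 of the subsidy.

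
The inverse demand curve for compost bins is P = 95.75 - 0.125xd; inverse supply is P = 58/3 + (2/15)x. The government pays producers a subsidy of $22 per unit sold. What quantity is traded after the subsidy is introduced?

Pre-subsidy: 95.75 - 0.125x = 58/3 + (2/15)x gives x* = 9170/31 and P* = 1822/31.
With the subsidy, sellers receive Ps = Pb + 22 for each unit, where Pb is the price buyers pay.
On the curves, Pb = 95.75 - 0.125x and Ps = 58/3 + (2/15)x; the wedge Ps − Pb = 22 gives 58/3 + (2/15)x − (95.75 - 0.125x) = 22, so x' = 11810/31.
Then Pb = 95.75 − 0.125·(11810/31) = 1492/31 and Ps = 58/3 + (2/15)·(11810/31) = 2174/31.

x' = 11810/31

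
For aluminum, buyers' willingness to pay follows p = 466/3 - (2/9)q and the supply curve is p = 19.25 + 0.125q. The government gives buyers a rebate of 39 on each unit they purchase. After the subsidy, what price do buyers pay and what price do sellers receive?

Buyers pay 43.28; sellers receive 82.28

Pre-subsidy: 466/3 - (2/9)q = 19.25 + 0.125q gives q* = 391.92 and p* = 68.24.
With the rebate, buyers effectively pay pb = ps − 39, where ps is the price sellers receive.
On the curves, pb = 466/3 - (2/9)q and ps = 19.25 + 0.125q; the wedge ps − pb = 39 gives 19.25 + 0.125q − (466/3 - (2/9)q) = 39, so q' = 504.24.
Then pb = 466/3 − (2/9)·504.24 = 43.28 and ps = 19.25 + 0.125·504.24 = 82.28.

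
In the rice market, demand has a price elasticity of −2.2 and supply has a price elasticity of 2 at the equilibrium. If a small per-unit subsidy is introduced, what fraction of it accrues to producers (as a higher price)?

For a small subsidy around the equilibrium, the benefit split depends on the relative slopes, which at a point are proportional to the elasticities.
Buyer share = εs/(εs + |εd|) = 2/(2 + 2.2) = 10/21; seller share = |εd|/(εs + |εd|) = 11/21.
So producers capture 11/21 of the subsidy.

Producer share = 11/21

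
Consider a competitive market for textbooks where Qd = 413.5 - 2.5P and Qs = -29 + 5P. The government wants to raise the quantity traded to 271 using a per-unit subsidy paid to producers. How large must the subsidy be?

At Q = 271, invert demand for the buyer price: Pb = (413.5 − 271)/2.5 = 57; invert supply for the seller price: Ps = (271 − (-29))/5 = 60.
The subsidy must fill the gap: s = Ps − Pb = 60 − 57 = 3.

Required subsidy s = 3 per unit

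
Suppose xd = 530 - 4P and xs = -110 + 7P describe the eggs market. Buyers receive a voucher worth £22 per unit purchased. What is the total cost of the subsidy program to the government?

Pre-subsidy: 530 - 4P = -110 + 7P gives P* = 640/11, x* = 3270/11.
With the rebate, buyers effectively pay Pb = Ps − 22, where Ps is the price sellers receive.
Demand in terms of Ps becomes xd = 530 − 4(Ps − 22) = 618 - 4Ps. Setting this equal to supply: 618 - 4Ps = -110 + 7Ps, so Ps = 728/11.
Buyers pay Pb = 728/11 − 22 = 486/11; x' = -110 + 7·(728/11) = 3886/11.
Government outlay = subsidy × quantity = 22 × 3886/11 = 7772.

Government cost = £7772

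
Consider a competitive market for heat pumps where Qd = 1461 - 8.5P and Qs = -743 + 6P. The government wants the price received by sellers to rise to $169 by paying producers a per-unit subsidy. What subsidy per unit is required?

Required subsidy s = $29 per unit

At a seller price of 169, quantity supplied is -743 + 6·169 = 271.
Buyers absorb 271 only when they pay Pb with 1461 − 8.5·Pb = 271, i.e. Pb = 140.
s = Ps − Pb = 169 − 140 = 29.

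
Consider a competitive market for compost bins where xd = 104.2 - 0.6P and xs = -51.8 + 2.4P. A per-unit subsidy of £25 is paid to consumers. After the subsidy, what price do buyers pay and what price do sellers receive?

Pre-subsidy: 104.2 - 0.6P = -51.8 + 2.4P gives P* = 52, x* = 73.
With the rebate, buyers effectively pay Pb = Ps − 25, where Ps is the price sellers receive.
Demand in terms of Ps becomes xd = 104.2 − 0.6(Ps − 25) = 119.2 - 0.6Ps. Setting this equal to supply: 119.2 - 0.6Ps = -51.8 + 2.4Ps, so Ps = 57.
Buyers pay Pb = 57 − 25 = 32; x' = -51.8 + 2.4·57 = 85.

Buyers pay £32; sellers receive £57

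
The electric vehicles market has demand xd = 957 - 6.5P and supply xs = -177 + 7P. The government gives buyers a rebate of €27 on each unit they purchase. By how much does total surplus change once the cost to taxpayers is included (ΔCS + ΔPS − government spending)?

Net change in total surplus = -€1228.5

Pre-subsidy: 957 - 6.5P = -177 + 7P gives P* = 84, x* = 411.
With the rebate, buyers effectively pay Pb = Ps − 27, where Ps is the price sellers receive.
Demand in terms of Ps becomes xd = 957 − 6.5(Ps − 27) = 1132.5 - 6.5Ps. Setting this equal to supply: 1132.5 - 6.5Ps = -177 + 7Ps, so Ps = 97.
Buyers pay Pb = 97 − 27 = 70; x' = -177 + 7·97 = 502.
ΔCS = ½(411 + 502)(84 − 70) = 6391; ΔPS = ½(411 + 502)(97 − 84) = 5934.5.
Government spending = 27 × 502 = 13554.
Net change = 6391 + 5934.5 − 13554 = -1228.5. The loss equals the DWL triangle ½·27·91.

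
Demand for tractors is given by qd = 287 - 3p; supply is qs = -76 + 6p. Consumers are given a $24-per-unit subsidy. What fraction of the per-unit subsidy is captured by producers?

Producer share = 1/3

Pre-subsidy: 287 - 3p = -76 + 6p gives p* = 121/3, q* = 166.
With the rebate, buyers effectively pay pb = ps − 24, where ps is the price sellers receive.
Demand in terms of ps becomes qd = 287 − 3(ps − 24) = 359 - 3ps. Setting this equal to supply: 359 - 3ps = -76 + 6ps, so ps = 145/3.
Buyers pay pb = 145/3 − 24 = 73/3; q' = -76 + 6·(145/3) = 214.
Buyers' price falls by p* − pb = 121/3 − 73/3 = 16; sellers' price rises by ps − p* = 145/3 − 121/3 = 8.
So producers capture 8/24 = 1/3 of each unit of subsidy.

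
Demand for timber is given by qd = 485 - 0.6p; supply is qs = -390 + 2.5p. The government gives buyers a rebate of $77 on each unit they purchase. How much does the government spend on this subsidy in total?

Pre-subsidy: 485 - 0.6p = -390 + 2.5p gives p* = 8750/31, q* = 9785/31.
With the rebate, buyers effectively pay pb = ps − 77, where ps is the price sellers receive.
Demand in terms of ps becomes qd = 485 − 0.6(ps − 77) = 531.2 - 0.6ps. Setting this equal to supply: 531.2 - 0.6ps = -390 + 2.5ps, so ps = 9212/31.
Buyers pay pb = 9212/31 − 77 = 6825/31; q' = -390 + 2.5·(9212/31) = 10940/31.
Government outlay = subsidy × quantity = 77 × 10940/31 = 842380/31.

Government cost = 842380/31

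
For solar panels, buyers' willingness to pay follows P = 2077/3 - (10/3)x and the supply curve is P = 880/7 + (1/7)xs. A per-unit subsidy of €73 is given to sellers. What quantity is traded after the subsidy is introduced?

x' = 184

Pre-subsidy: 2077/3 - (10/3)x = 880/7 + (1/7)x gives x* = 163 and P* = 149.
With the subsidy, sellers receive Ps = Pb + 73 for each unit, where Pb is the price buyers pay.
On the curves, Pb = 2077/3 - (10/3)x and Ps = 880/7 + (1/7)x; the wedge Ps − Pb = 73 gives 880/7 + (1/7)x − (2077/3 - (10/3)x) = 73, so x' = 184.
Then Pb = 2077/3 − (10/3)·184 = 79 and Ps = 880/7 + (1/7)·184 = 152.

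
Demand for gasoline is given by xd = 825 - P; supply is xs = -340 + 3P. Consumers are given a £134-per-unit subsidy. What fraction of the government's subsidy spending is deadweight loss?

DWL / government spending = 201/2537

Pre-subsidy: 825 - P = -340 + 3P gives P* = 291.25, x* = 533.75.
With the rebate, buyers effectively pay Pb = Ps − 134, where Ps is the price sellers receive.
Demand in terms of Ps becomes xd = 825 − 1(Ps − 134) = 959 - Ps. Setting this equal to supply: 959 - Ps = -340 + 3Ps, so Ps = 324.75.
Buyers pay Pb = 324.75 − 134 = 190.75; x' = -340 + 3·324.75 = 634.25.
ΔCS = ½(533.75 + 634.25)(291.25 − 190.75) = 58692; ΔPS = ½(533.75 + 634.25)(324.75 − 291.25) = 19564.
Government spending = 134 × 634.25 = 84989.5.
DWL = ½ × 134 × (634.25 − 533.75) = 6733.5; fraction = 6733.5 / 84989.5 = 201/2537.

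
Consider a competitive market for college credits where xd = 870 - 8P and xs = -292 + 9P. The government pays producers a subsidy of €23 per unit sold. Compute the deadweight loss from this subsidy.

Pre-subsidy: 870 - 8P = -292 + 9P gives P* = 1162/17, x* = 5494/17.
With the subsidy, sellers receive Ps = Pb + 23 for each unit, where Pb is the price buyers pay.
Supply in terms of Pb becomes xs = -292 + 9(Pb + 23) = -85 + 9Pb. Setting this equal to demand: 870 - 8Pb = -85 + 9Pb, so Pb = 955/17.
Sellers receive Ps = 955/17 + 23 = 1346/17; x' = 870 − 8·(955/17) = 7150/17.
The subsidy expands output by 7150/17 − 5494/17 = 1656/17 past the efficient level; on those units the gap between marginal cost and willingness to pay runs from 0 up to 23.
DWL = ½ × 23 × 1656/17 = 19044/17.

Deadweight loss = 19044/17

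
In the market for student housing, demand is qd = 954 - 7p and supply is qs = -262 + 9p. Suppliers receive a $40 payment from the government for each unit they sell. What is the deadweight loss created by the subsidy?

Deadweight loss = $3150

Pre-subsidy: 954 - 7p = -262 + 9p gives p* = 76, q* = 422.
With the subsidy, sellers receive ps = pb + 40 for each unit, where pb is the price buyers pay.
Supply in terms of pb becomes qs = -262 + 9(pb + 40) = 98 + 9pb. Setting this equal to demand: 954 - 7pb = 98 + 9pb, so pb = 53.5.
Sellers receive ps = 53.5 + 40 = 93.5; q' = 954 − 7·53.5 = 579.5.
The subsidy expands output by 579.5 − 422 = 157.5 past the efficient level; on those units the gap between marginal cost and willingness to pay runs from 0 up to 40.
DWL = ½ × 40 × 157.5 = 3150.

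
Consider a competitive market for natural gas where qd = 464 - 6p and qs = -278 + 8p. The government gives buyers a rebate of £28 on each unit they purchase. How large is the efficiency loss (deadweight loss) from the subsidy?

Pre-subsidy: 464 - 6p = -278 + 8p gives p* = 53, q* = 146.
With the rebate, buyers effectively pay pb = ps − 28, where ps is the price sellers receive.
Demand in terms of ps becomes qd = 464 − 6(ps − 28) = 632 - 6ps. Setting this equal to supply: 632 - 6ps = -278 + 8ps, so ps = 65.
Buyers pay pb = 65 − 28 = 37; q' = -278 + 8·65 = 242.
The subsidy expands output by 242 − 146 = 96 past the efficient level; on those units the gap between marginal cost and willingness to pay runs from 0 up to 28.
DWL = ½ × 28 × 96 = 1344.

Deadweight loss = £1344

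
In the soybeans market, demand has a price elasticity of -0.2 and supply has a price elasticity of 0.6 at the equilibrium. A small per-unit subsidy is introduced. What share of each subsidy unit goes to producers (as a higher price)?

Producer share = 0.25

For a small subsidy around the equilibrium, the benefit split depends on the relative slopes, which at a point are proportional to the elasticities.
Buyer share = εs/(εs + |εd|) = 0.6/(0.6 + 0.2) = 0.75; seller share = |εd|/(εs + |εd|) = 0.25.
So producers capture 0.25 of the subsidy.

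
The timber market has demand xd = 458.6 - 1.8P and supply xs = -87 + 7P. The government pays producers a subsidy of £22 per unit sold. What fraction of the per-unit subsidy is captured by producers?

Producer share = 9/44

Pre-subsidy: 458.6 - 1.8P = -87 + 7P gives P* = 62, x* = 347.
With the subsidy, sellers receive Ps = Pb + 22 for each unit, where Pb is the price buyers pay.
Supply in terms of Pb becomes xs = -87 + 7(Pb + 22) = 67 + 7Pb. Setting this equal to demand: 458.6 - 1.8Pb = 67 + 7Pb, so Pb = 44.5.
Sellers receive Ps = 44.5 + 22 = 66.5; x' = 458.6 − 1.8·44.5 = 378.5.
Buyers' price falls by P* − Pb = 62 − 44.5 = 17.5; sellers' price rises by Ps − P* = 66.5 − 62 = 4.5.
So producers capture 4.5/22 = 9/44 of each unit of subsidy.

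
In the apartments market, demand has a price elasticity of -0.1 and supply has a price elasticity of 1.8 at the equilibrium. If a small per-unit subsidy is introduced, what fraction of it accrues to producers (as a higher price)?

For a small subsidy around the equilibrium, the benefit split depends on the relative slopes, which at a point are proportional to the elasticities.
Buyer share = εs/(εs + |εd|) = 1.8/(1.8 + 0.1) = 18/19; seller share = |εd|/(εs + |εd|) = 1/19.
So producers capture 1/19 of the subsidy.

Producer share = 1/19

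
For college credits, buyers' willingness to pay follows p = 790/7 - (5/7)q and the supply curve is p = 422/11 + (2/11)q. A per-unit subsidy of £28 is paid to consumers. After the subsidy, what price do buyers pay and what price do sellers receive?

Buyers pay 2150/69; sellers receive 4082/69

Pre-subsidy: 790/7 - (5/7)q = 422/11 + (2/11)q gives q* = 1912/23 and p* = 1230/23.
With the rebate, buyers effectively pay pb = ps − 28, where ps is the price sellers receive.
On the curves, pb = 790/7 - (5/7)q and ps = 422/11 + (2/11)q; the wedge ps − pb = 28 gives 422/11 + (2/11)q − (790/7 - (5/7)q) = 28, so q' = 7892/69.
Then pb = 790/7 − (5/7)·(7892/69) = 2150/69 and ps = 422/11 + (2/11)·(7892/69) = 4082/69.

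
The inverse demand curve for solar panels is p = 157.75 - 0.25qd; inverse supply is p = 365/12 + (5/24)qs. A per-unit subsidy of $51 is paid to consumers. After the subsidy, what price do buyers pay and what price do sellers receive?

Buyers pay 2661/44; sellers receive 4905/44

Pre-subsidy: 157.75 - 0.25q = 365/12 + (5/24)q gives q* = 3056/11 and p* = 3885/44.
With the rebate, buyers effectively pay pb = ps − 51, where ps is the price sellers receive.
On the curves, pb = 157.75 - 0.25q and ps = 365/12 + (5/24)q; the wedge ps − pb = 51 gives 365/12 + (5/24)q − (157.75 - 0.25q) = 51, so q' = 4280/11.
Then pb = 157.75 − 0.25·(4280/11) = 2661/44 and ps = 365/12 + (5/24)·(4280/11) = 4905/44.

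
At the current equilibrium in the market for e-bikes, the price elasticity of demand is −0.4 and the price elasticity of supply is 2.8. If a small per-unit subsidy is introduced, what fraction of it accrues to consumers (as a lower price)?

For a small subsidy around the equilibrium, the benefit split depends on the relative slopes, which at a point are proportional to the elasticities.
Buyer share = εs/(εs + |εd|) = 2.8/(2.8 + 0.4) = 0.875; seller share = |εd|/(εs + |εd|) = 0.125.

Consumer share = 0.875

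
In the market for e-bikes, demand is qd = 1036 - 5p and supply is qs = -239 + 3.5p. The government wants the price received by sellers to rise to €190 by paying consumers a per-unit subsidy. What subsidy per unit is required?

At a seller price of 190, quantity supplied is -239 + 3.5·190 = 426.
Buyers absorb 426 only when they pay pb with 1036 − 5·pb = 426, i.e. pb = 122.
s = ps − pb = 190 − 122 = 68.

Required subsidy s = €68 per unit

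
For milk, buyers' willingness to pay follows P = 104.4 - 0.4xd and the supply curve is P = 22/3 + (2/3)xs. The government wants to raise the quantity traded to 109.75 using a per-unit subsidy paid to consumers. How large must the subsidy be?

Required subsidy s = 20 per unit

At x = 109.75, from the demand curve buyers pay Pb = 104.4 − 0.4·109.75 = 60.5; from the supply curve sellers need Ps = 22/3 + (2/3)·109.75 = 80.5.
The subsidy must fill the gap: s = Ps − Pb = 80.5 − 60.5 = 20.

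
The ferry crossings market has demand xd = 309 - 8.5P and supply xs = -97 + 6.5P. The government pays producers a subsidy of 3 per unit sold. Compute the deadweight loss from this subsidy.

Pre-subsidy: 309 - 8.5P = -97 + 6.5P gives P* = 406/15, x* = 1184/15.
With the subsidy, sellers receive Ps = Pb + 3 for each unit, where Pb is the price buyers pay.
Supply in terms of Pb becomes xs = -97 + 6.5(Pb + 3) = -77.5 + 6.5Pb. Setting this equal to demand: 309 - 8.5Pb = -77.5 + 6.5Pb, so Pb = 773/30.
Sellers receive Ps = 773/30 + 3 = 863/30; x' = 309 − 8.5·(773/30) = 5399/60.
The subsidy expands output by 5399/60 − 1184/15 = 11.05 past the efficient level; on those units the gap between marginal cost and willingness to pay runs from 0 up to 3.
DWL = ½ × 3 × 11.05 = 16.575.

Deadweight loss = 16.575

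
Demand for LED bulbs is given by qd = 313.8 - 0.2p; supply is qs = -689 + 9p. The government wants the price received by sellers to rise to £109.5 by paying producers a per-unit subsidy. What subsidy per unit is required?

Required subsidy s = £23 per unit

At a seller price of 109.5, quantity supplied is -689 + 9·109.5 = 296.5.
Buyers absorb 296.5 only when they pay pb with 313.8 − 0.2·pb = 296.5, i.e. pb = 86.5.
s = ps − pb = 109.5 − 86.5 = 23.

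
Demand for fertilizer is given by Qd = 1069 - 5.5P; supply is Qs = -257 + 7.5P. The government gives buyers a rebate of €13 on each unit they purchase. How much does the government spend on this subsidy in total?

Government cost = €7140.25

Pre-subsidy: 1069 - 5.5P = -257 + 7.5P gives P* = 102, Q* = 508.
With the rebate, buyers effectively pay Pb = Ps − 13, where Ps is the price sellers receive.
Demand in terms of Ps becomes Qd = 1069 − 5.5(Ps − 13) = 1140.5 - 5.5Ps. Setting this equal to supply: 1140.5 - 5.5Ps = -257 + 7.5Ps, so Ps = 107.5.
Buyers pay Pb = 107.5 − 13 = 94.5; Q' = -257 + 7.5·107.5 = 549.25.
Government outlay = subsidy × quantity = 13 × 549.25 = 7140.25.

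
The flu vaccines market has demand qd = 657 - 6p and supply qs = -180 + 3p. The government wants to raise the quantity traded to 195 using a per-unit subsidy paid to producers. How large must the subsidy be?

Required subsidy s = 48 per unit

At q = 195, invert demand for the buyer price: pb = (657 − 195)/6 = 77; invert supply for the seller price: ps = (195 − (-180))/3 = 125.
The subsidy must fill the gap: s = ps − pb = 125 − 77 = 48.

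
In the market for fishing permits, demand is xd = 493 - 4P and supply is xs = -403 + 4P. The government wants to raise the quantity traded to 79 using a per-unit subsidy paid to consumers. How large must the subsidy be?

Required subsidy s = 17 per unit

At x = 79, invert demand for the buyer price: Pb = (493 − 79)/4 = 103.5; invert supply for the seller price: Ps = (79 − (-403))/4 = 120.5.
The subsidy must fill the gap: s = Ps − Pb = 120.5 − 103.5 = 17.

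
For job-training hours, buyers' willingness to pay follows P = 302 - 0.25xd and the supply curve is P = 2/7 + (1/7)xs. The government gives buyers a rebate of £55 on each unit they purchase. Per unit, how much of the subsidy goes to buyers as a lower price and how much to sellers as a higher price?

Pre-subsidy: 302 - 0.25x = 2/7 + (1/7)x gives x* = 768 and P* = 110.
With the rebate, buyers effectively pay Pb = Ps − 55, where Ps is the price sellers receive.
On the curves, Pb = 302 - 0.25x and Ps = 2/7 + (1/7)x; the wedge Ps − Pb = 55 gives 2/7 + (1/7)x − (302 - 0.25x) = 55, so x' = 908.
Then Pb = 302 − 0.25·908 = 75 and Ps = 2/7 + (1/7)·908 = 130.
Buyers' price falls by P* − Pb = 110 − 75 = 35; sellers' price rises by Ps − P* = 130 − 110 = 20.

Buyers gain £35 per unit; sellers gain £20 per unit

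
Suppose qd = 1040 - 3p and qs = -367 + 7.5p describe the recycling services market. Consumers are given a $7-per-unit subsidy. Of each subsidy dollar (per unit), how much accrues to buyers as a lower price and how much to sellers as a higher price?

Buyers gain $5 per unit; sellers gain $2 per unit

Pre-subsidy: 1040 - 3p = -367 + 7.5p gives p* = 134, q* = 638.
With the rebate, buyers effectively pay pb = ps − 7, where ps is the price sellers receive.
Demand in terms of ps becomes qd = 1040 − 3(ps − 7) = 1061 - 3ps. Setting this equal to supply: 1061 - 3ps = -367 + 7.5ps, so ps = 136.
Buyers pay pb = 136 − 7 = 129; q' = -367 + 7.5·136 = 653.
Buyers' price falls by p* − pb = 134 − 129 = 5; sellers' price rises by ps − p* = 136 − 134 = 2.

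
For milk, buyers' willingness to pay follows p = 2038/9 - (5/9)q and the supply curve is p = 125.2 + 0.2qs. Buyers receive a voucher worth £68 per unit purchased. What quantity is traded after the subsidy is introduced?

Pre-subsidy: 2038/9 - (5/9)q = 125.2 + 0.2q gives q* = 134 and p* = 152.
With the rebate, buyers effectively pay pb = ps − 68, where ps is the price sellers receive.
On the curves, pb = 2038/9 - (5/9)q and ps = 125.2 + 0.2q; the wedge ps − pb = 68 gives 125.2 + 0.2q − (2038/9 - (5/9)q) = 68, so q' = 224.
Then pb = 2038/9 − (5/9)·224 = 102 and ps = 125.2 + 0.2·224 = 170.

q' = 224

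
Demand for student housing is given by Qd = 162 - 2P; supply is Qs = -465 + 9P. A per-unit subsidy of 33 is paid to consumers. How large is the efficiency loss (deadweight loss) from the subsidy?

Deadweight loss = 891

Pre-subsidy: 162 - 2P = -465 + 9P gives P* = 57, Q* = 48.
With the rebate, buyers effectively pay Pb = Ps − 33, where Ps is the price sellers receive.
Demand in terms of Ps becomes Qd = 162 − 2(Ps − 33) = 228 - 2Ps. Setting this equal to supply: 228 - 2Ps = -465 + 9Ps, so Ps = 63.
Buyers pay Pb = 63 − 33 = 30; Q' = -465 + 9·63 = 102.
The subsidy expands output by 102 − 48 = 54 past the efficient level; on those units the gap between marginal cost and willingness to pay runs from 0 up to 33.
DWL = ½ × 33 × 54 = 891.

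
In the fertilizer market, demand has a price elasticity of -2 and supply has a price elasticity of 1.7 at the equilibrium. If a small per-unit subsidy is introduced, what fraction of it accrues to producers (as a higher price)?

Producer share = 20/37

For a small subsidy around the equilibrium, the benefit split depends on the relative slopes, which at a point are proportional to the elasticities.
Buyer share = εs/(εs + |εd|) = 1.7/(1.7 + 2) = 17/37; seller share = |εd|/(εs + |εd|) = 20/37.
So producers capture 20/37 of the subsidy.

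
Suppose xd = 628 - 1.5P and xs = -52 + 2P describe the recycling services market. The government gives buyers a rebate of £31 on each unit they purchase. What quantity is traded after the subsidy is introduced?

x' = 2542/7

Pre-subsidy: 628 - 1.5P = -52 + 2P gives P* = 1360/7, x* = 2356/7.
With the rebate, buyers effectively pay Pb = Ps − 31, where Ps is the price sellers receive.
Demand in terms of Ps becomes xd = 628 − 1.5(Ps − 31) = 674.5 - 1.5Ps. Setting this equal to supply: 674.5 - 1.5Ps = -52 + 2Ps, so Ps = 1453/7.
Buyers pay Pb = 1453/7 − 31 = 1236/7; x' = -52 + 2·(1453/7) = 2542/7.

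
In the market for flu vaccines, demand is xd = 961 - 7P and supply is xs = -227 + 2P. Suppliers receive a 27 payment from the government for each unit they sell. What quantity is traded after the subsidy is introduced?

x' = 79

Pre-subsidy: 961 - 7P = -227 + 2P gives P* = 132, x* = 37.
With the subsidy, sellers receive Ps = Pb + 27 for each unit, where Pb is the price buyers pay.
Supply in terms of Pb becomes xs = -227 + 2(Pb + 27) = -173 + 2Pb. Setting this equal to demand: 961 - 7Pb = -173 + 2Pb, so Pb = 126.
Sellers receive Ps = 126 + 27 = 153; x' = 961 − 7·126 = 79.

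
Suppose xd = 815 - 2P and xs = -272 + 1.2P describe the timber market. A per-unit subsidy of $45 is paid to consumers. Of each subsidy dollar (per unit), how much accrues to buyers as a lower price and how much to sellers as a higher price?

Pre-subsidy: 815 - 2P = -272 + 1.2P gives P* = 339.6875, x* = 135.625.
With the rebate, buyers effectively pay Pb = Ps − 45, where Ps is the price sellers receive.
Demand in terms of Ps becomes xd = 815 − 2(Ps − 45) = 905 - 2Ps. Setting this equal to supply: 905 - 2Ps = -272 + 1.2Ps, so Ps = 367.8125.
Buyers pay Pb = 367.8125 − 45 = 322.8125; x' = -272 + 1.2·367.8125 = 169.375.
Buyers' price falls by P* − Pb = 339.6875 − 322.8125 = 16.875; sellers' price rises by Ps − P* = 367.8125 − 339.6875 = 28.125.

Buyers gain $16.875 per unit; sellers gain $28.125 per unit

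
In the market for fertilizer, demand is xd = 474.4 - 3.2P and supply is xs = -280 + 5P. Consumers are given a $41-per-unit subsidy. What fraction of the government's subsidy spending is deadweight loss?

Pre-subsidy: 474.4 - 3.2P = -280 + 5P gives P* = 92, x* = 180.
With the rebate, buyers effectively pay Pb = Ps − 41, where Ps is the price sellers receive.
Demand in terms of Ps becomes xd = 474.4 − 3.2(Ps − 41) = 605.6 - 3.2Ps. Setting this equal to supply: 605.6 - 3.2Ps = -280 + 5Ps, so Ps = 108.
Buyers pay Pb = 108 − 41 = 67; x' = -280 + 5·108 = 260.
ΔCS = ½(180 + 260)(92 − 67) = 5500; ΔPS = ½(180 + 260)(108 − 92) = 3520.
Government spending = 41 × 260 = 10660.
DWL = ½ × 41 × (260 − 180) = 1640; fraction = 1640 / 10660 = 2/13.

DWL / government spending = 2/13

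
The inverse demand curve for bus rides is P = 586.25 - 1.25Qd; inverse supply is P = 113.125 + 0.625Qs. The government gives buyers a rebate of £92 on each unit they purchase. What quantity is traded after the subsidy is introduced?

Q' = 301.4

Pre-subsidy: 586.25 - 1.25Q = 113.125 + 0.625Q gives Q* = 757/3 and P* = 1625/6.
With the rebate, buyers effectively pay Pb = Ps − 92, where Ps is the price sellers receive.
On the curves, Pb = 586.25 - 1.25Q and Ps = 113.125 + 0.625Q; the wedge Ps − Pb = 92 gives 113.125 + 0.625Q − (586.25 - 1.25Q) = 92, so Q' = 301.4.
Then Pb = 586.25 − 1.25·301.4 = 209.5 and Ps = 113.125 + 0.625·301.4 = 301.5.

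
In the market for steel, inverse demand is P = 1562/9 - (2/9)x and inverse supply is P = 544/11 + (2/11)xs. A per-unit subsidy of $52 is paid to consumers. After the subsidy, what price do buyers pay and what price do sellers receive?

Buyers pay $76.7; sellers receive $128.7

Pre-subsidy: 1562/9 - (2/9)x = 544/11 + (2/11)x gives x* = 307.15 and P* = 105.3.
With the rebate, buyers effectively pay Pb = Ps − 52, where Ps is the price sellers receive.
On the curves, Pb = 1562/9 - (2/9)x and Ps = 544/11 + (2/11)x; the wedge Ps − Pb = 52 gives 544/11 + (2/11)x − (1562/9 - (2/9)x) = 52, so x' = 435.85.
Then Pb = 1562/9 − (2/9)·435.85 = 76.7 and Ps = 544/11 + (2/11)·435.85 = 128.7.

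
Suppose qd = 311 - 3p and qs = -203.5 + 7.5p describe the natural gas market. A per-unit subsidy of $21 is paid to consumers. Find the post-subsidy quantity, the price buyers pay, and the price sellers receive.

q' = 209; buyers pay $34; sellers receive $55

Pre-subsidy: 311 - 3p = -203.5 + 7.5p gives p* = 49, q* = 164.
With the rebate, buyers effectively pay pb = ps − 21, where ps is the price sellers receive.
Demand in terms of ps becomes qd = 311 − 3(ps − 21) = 374 - 3ps. Setting this equal to supply: 374 - 3ps = -203.5 + 7.5ps, so ps = 55.
Buyers pay pb = 55 − 21 = 34; q' = -203.5 + 7.5·55 = 209.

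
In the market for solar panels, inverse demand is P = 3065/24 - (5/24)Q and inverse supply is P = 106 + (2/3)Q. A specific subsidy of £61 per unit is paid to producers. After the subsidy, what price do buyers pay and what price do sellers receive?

Pre-subsidy: 3065/24 - (5/24)Q = 106 + (2/3)Q gives Q* = 521/21 and P* = 7720/63.
With the subsidy, sellers receive Ps = Pb + 61 for each unit, where Pb is the price buyers pay.
On the curves, Pb = 3065/24 - (5/24)Q and Ps = 106 + (2/3)Q; the wedge Ps − Pb = 61 gives 106 + (2/3)Q − (3065/24 - (5/24)Q) = 61, so Q' = 1985/21.
Then Pb = 3065/24 − (5/24)·(1985/21) = 6805/63 and Ps = 106 + (2/3)·(1985/21) = 10648/63.

Buyers pay 6805/63; sellers receive 10648/63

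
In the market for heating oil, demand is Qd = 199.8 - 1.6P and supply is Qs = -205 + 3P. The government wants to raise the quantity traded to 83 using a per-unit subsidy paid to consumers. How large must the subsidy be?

At Q = 83, invert demand for the buyer price: Pb = (199.8 − 83)/1.6 = 73; invert supply for the seller price: Ps = (83 − (-205))/3 = 96.
The subsidy must fill the gap: s = Ps − Pb = 96 − 73 = 23.

Required subsidy s = 23 per unit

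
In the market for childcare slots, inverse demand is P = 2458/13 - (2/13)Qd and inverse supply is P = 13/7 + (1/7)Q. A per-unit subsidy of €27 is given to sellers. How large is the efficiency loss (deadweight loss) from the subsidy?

Deadweight loss = €1228.5

Pre-subsidy: 2458/13 - (2/13)Q = 13/7 + (1/7)Q gives Q* = 631 and P* = 92.
With the subsidy, sellers receive Ps = Pb + 27 for each unit, where Pb is the price buyers pay.
On the curves, Pb = 2458/13 - (2/13)Q and Ps = 13/7 + (1/7)Q; the wedge Ps − Pb = 27 gives 13/7 + (1/7)Q − (2458/13 - (2/13)Q) = 27, so Q' = 722.
Then Pb = 2458/13 − (2/13)·722 = 78 and Ps = 13/7 + (1/7)·722 = 105.
The subsidy expands output by 722 − 631 = 91 past the efficient level; on those units the gap between marginal cost and willingness to pay runs from 0 up to 27.
DWL = ½ × 27 × 91 = 1228.5.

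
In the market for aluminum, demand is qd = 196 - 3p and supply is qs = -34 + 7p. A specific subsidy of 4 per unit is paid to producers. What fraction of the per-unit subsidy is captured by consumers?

Consumer share = 0.7

Pre-subsidy: 196 - 3p = -34 + 7p gives p* = 23, q* = 127.
With the subsidy, sellers receive ps = pb + 4 for each unit, where pb is the price buyers pay.
Supply in terms of pb becomes qs = -34 + 7(pb + 4) = -6 + 7pb. Setting this equal to demand: 196 - 3pb = -6 + 7pb, so pb = 20.2.
Sellers receive ps = 20.2 + 4 = 24.2; q' = 196 − 3·20.2 = 135.4.
Buyers' price falls by p* − pb = 23 − 20.2 = 2.8; sellers' price rises by ps − p* = 24.2 − 23 = 1.2.
So consumers capture 2.8/4 = 0.7 of each unit of subsidy.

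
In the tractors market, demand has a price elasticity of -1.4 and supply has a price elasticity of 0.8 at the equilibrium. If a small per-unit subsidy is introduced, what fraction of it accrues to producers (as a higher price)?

Producer share = 7/11

For a small subsidy around the equilibrium, the benefit split depends on the relative slopes, which at a point are proportional to the elasticities.
Buyer share = εs/(εs + |εd|) = 0.8/(0.8 + 1.4) = 4/11; seller share = |εd|/(εs + |εd|) = 7/11.
So producers capture 7/11 of the subsidy.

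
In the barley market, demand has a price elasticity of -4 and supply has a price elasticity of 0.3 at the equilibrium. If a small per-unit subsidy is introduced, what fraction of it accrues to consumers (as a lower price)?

For a small subsidy around the equilibrium, the benefit split depends on the relative slopes, which at a point are proportional to the elasticities.
Buyer share = εs/(εs + |εd|) = 0.3/(0.3 + 4) = 3/43; seller share = |εd|/(εs + |εd|) = 40/43.

Consumer share = 3/43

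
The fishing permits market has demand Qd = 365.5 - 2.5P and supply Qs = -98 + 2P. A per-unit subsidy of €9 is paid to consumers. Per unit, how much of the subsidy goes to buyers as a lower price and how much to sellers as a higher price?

Buyers gain €4 per unit; sellers gain €5 per unit

Pre-subsidy: 365.5 - 2.5P = -98 + 2P gives P* = 103, Q* = 108.
With the rebate, buyers effectively pay Pb = Ps − 9, where Ps is the price sellers receive.
Demand in terms of Ps becomes Qd = 365.5 − 2.5(Ps − 9) = 388 - 2.5Ps. Setting this equal to supply: 388 - 2.5Ps = -98 + 2Ps, so Ps = 108.
Buyers pay Pb = 108 − 9 = 99; Q' = -98 + 2·108 = 118.
Buyers' price falls by P* − Pb = 103 − 99 = 4; sellers' price rises by Ps − P* = 108 − 103 = 5.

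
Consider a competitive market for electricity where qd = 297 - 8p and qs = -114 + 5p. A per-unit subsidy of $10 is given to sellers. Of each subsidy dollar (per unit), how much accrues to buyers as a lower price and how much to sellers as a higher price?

Pre-subsidy: 297 - 8p = -114 + 5p gives p* = 411/13, q* = 573/13.
With the subsidy, sellers receive ps = pb + 10 for each unit, where pb is the price buyers pay.
Supply in terms of pb becomes qs = -114 + 5(pb + 10) = -64 + 5pb. Setting this equal to demand: 297 - 8pb = -64 + 5pb, so pb = 361/13.
Sellers receive ps = 361/13 + 10 = 491/13; q' = 297 − 8·(361/13) = 973/13.
Buyers' price falls by p* − pb = 411/13 − 361/13 = 50/13; sellers' price rises by ps − p* = 491/13 − 411/13 = 80/13.

Buyers gain 50/13 per unit; sellers gain 80/13 per unit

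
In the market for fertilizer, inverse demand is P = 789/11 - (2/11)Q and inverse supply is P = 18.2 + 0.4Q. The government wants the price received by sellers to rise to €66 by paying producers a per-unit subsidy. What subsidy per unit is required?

Required subsidy s = €16 per unit

At a seller price of 66, quantity supplied is -45.5 + 2.5·66 = 119.5.
Buyers absorb 119.5 only when they pay Pb = 789/11 − (2/11)·119.5 = 50.
s = Ps − Pb = 66 − 50 = 16.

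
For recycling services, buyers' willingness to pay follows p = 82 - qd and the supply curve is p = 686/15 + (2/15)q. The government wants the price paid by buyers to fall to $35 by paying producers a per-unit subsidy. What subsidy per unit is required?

Required subsidy s = $17 per unit

At a buyer price of 35, quantity demanded is 82 − 1·35 = 47.
Sellers supply 47 only when they receive ps = 686/15 + (2/15)·47 = 52.
s = ps − pb = 52 − 35 = 17.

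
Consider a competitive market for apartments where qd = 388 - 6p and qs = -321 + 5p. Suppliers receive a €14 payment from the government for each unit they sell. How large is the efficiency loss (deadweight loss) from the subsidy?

Pre-subsidy: 388 - 6p = -321 + 5p gives p* = 709/11, q* = 14/11.
With the subsidy, sellers receive ps = pb + 14 for each unit, where pb is the price buyers pay.
Supply in terms of pb becomes qs = -321 + 5(pb + 14) = -251 + 5pb. Setting this equal to demand: 388 - 6pb = -251 + 5pb, so pb = 639/11.
Sellers receive ps = 639/11 + 14 = 793/11; q' = 388 − 6·(639/11) = 434/11.
The subsidy expands output by 434/11 − 14/11 = 420/11 past the efficient level; on those units the gap between marginal cost and willingness to pay runs from 0 up to 14.
DWL = ½ × 14 × 420/11 = 2940/11.

Deadweight loss = 2940/11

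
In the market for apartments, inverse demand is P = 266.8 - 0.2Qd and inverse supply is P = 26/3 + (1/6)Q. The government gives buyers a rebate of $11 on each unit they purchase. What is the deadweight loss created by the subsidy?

Deadweight loss = $165

Pre-subsidy: 266.8 - 0.2Q = 26/3 + (1/6)Q gives Q* = 704 and P* = 126.
With the rebate, buyers effectively pay Pb = Ps − 11, where Ps is the price sellers receive.
On the curves, Pb = 266.8 - 0.2Q and Ps = 26/3 + (1/6)Q; the wedge Ps − Pb = 11 gives 26/3 + (1/6)Q − (266.8 - 0.2Q) = 11, so Q' = 734.
Then Pb = 266.8 − 0.2·734 = 120 and Ps = 26/3 + (1/6)·734 = 131.
The subsidy expands output by 734 − 704 = 30 past the efficient level; on those units the gap between marginal cost and willingness to pay runs from 0 up to 11.
DWL = ½ × 11 × 30 = 165.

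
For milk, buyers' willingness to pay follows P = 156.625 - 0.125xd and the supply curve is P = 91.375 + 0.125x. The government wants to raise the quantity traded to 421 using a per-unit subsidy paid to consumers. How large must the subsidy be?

Required subsidy s = 40 per unit

At x = 421, from the demand curve buyers pay Pb = 156.625 − 0.125·421 = 104; from the supply curve sellers need Ps = 91.375 + 0.125·421 = 144.
The subsidy must fill the gap: s = Ps − Pb = 144 − 104 = 40.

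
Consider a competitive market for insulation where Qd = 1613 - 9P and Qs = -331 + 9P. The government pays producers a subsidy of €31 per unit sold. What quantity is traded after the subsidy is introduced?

Pre-subsidy: 1613 - 9P = -331 + 9P gives P* = 108, Q* = 641.
With the subsidy, sellers receive Ps = Pb + 31 for each unit, where Pb is the price buyers pay.
Supply in terms of Pb becomes Qs = -331 + 9(Pb + 31) = -52 + 9Pb. Setting this equal to demand: 1613 - 9Pb = -52 + 9Pb, so Pb = 92.5.
Sellers receive Ps = 92.5 + 31 = 123.5; Q' = 1613 − 9·92.5 = 780.5.

Q' = 780.5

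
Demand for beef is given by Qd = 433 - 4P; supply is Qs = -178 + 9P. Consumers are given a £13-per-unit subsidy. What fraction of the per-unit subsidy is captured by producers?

Producer share = 4/13

Pre-subsidy: 433 - 4P = -178 + 9P gives P* = 47, Q* = 245.
With the rebate, buyers effectively pay Pb = Ps − 13, where Ps is the price sellers receive.
Demand in terms of Ps becomes Qd = 433 − 4(Ps − 13) = 485 - 4Ps. Setting this equal to supply: 485 - 4Ps = -178 + 9Ps, so Ps = 51.
Buyers pay Pb = 51 − 13 = 38; Q' = -178 + 9·51 = 281.
Buyers' price falls by P* − Pb = 47 − 38 = 9; sellers' price rises by Ps − P* = 51 − 47 = 4.
So producers capture 4/13 = 4/13 of each unit of subsidy.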